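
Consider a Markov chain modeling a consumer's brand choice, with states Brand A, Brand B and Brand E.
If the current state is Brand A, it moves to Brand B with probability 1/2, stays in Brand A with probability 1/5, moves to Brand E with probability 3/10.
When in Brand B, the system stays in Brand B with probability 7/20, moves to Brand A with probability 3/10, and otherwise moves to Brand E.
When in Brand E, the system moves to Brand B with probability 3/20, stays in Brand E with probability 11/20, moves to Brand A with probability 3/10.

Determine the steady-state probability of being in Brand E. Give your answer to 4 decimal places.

Let the stationary distribution be π with π = πP and π_1 + π_2 + π_3 = 1.
π_1 = 0.2·π_1 + 0.3·π_2 + 0.3·π_3
π_2 = 0.5·π_1 + 0.35·π_2 + 0.15·π_3
Solving with the normalization constraint gives π = (0.2727, 0.3068, 0.4205).
So the stationary probability of Brand E is 0.4205.

0.4205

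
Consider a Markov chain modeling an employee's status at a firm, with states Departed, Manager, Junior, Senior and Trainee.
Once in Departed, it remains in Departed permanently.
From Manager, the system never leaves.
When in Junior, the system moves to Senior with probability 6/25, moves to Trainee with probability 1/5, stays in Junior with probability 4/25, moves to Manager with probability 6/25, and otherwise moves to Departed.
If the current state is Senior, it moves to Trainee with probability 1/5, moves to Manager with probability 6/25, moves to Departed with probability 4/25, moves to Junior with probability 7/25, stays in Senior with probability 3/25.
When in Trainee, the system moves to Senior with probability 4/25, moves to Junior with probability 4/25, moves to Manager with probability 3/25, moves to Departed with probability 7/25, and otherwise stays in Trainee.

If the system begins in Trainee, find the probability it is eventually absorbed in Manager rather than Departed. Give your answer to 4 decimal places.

Let h(s) be the probability of absorption at Manager starting from transient state s. Then h(Manager) = 1 and h(Departed) = 0. By first-step analysis:
h(Junior) = 0.16·0 + 0.24·1 + 0.16·h(Junior) + 0.24·h(Senior) + 0.2·h(Trainee)
h(Senior) = 0.16·0 + 0.24·1 + 0.28·h(Junior) + 0.12·h(Senior) + 0.2·h(Trainee)
h(Trainee) = 0.28·0 + 0.12·1 + 0.16·h(Junior) + 0.16·h(Senior) + 0.28·h(Trainee)
Solving: h(Junior) = 0.5348, h(Senior) = 0.5348, h(Trainee) = 0.4043.
Starting from Trainee, the probability is 0.4043.

0.4043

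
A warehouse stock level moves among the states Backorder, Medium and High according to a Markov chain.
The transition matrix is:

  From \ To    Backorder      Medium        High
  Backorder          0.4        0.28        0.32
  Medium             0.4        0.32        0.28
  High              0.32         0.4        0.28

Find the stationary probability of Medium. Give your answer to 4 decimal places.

Let the stationary distribution be π with π = πP and π_1 + π_2 + π_3 = 1.
π_1 = 0.4·π_1 + 0.4·π_2 + 0.32·π_3
π_2 = 0.28·π_1 + 0.32·π_2 + 0.4·π_3
Solving with the normalization constraint gives π = (0.3764, 0.3285, 0.2951).
So the stationary probability of Medium is 0.3285.

0.3285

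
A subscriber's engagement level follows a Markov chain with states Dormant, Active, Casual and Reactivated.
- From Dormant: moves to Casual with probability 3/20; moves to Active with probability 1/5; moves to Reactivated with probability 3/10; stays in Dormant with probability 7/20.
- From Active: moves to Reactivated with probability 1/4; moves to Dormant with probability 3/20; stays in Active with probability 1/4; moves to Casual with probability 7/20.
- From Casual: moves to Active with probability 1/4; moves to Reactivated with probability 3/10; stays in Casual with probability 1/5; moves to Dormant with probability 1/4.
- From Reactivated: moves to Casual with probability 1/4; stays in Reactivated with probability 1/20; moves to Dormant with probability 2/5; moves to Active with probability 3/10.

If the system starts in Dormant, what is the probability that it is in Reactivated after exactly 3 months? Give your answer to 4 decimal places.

0.2339

Propagate the distribution vector 3 months from Dormant.
After 0 months: (1.0000, 0.0000, 0.0000, 0.0000)
After 1 month: (0.3500, 0.2000, 0.1500, 0.3000)
After 2 months: (0.3100, 0.2475, 0.2275, 0.2150)
After 3 months: (0.2885, 0.2453, 0.2324, 0.2339)
P(in Reactivated after 3 months) = 0.2339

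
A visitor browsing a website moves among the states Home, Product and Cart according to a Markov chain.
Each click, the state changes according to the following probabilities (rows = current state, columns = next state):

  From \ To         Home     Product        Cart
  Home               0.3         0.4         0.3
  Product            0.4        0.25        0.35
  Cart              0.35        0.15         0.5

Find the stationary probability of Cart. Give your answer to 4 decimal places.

Let the stationary distribution be π with π = πP and π_1 + π_2 + π_3 = 1.
π_1 = 0.3·π_1 + 0.4·π_2 + 0.35·π_3
π_2 = 0.4·π_1 + 0.25·π_2 + 0.15·π_3
Solving with the normalization constraint gives π = (0.3458, 0.2627, 0.3914).
So the stationary probability of Cart is 0.3914.

0.3914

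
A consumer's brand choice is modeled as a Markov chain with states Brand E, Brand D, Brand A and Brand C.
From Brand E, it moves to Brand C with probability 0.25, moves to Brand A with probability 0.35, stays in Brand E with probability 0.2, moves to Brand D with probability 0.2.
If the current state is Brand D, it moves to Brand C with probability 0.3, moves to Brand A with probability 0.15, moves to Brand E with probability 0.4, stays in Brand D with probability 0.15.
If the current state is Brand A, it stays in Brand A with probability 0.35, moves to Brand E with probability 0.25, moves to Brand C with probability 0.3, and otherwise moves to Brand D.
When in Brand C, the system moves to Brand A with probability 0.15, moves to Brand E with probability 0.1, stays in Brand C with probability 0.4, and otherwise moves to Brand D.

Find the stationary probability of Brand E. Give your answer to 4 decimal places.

0.2227

Let the stationary distribution be π with π = πP and π_1 + π_2 + π_3 + π_4 = 1.
π_1 = 0.2·π_1 + 0.4·π_2 + 0.25·π_3 + 0.1·π_4
π_2 = 0.2·π_1 + 0.15·π_2 + 0.1·π_3 + 0.35·π_4
π_3 = 0.35·π_1 + 0.15·π_2 + 0.35·π_3 + 0.15·π_4
Solving with the normalization constraint gives π = (0.2227, 0.2132, 0.2432, 0.3210).
So the stationary probability of Brand E is 0.2227.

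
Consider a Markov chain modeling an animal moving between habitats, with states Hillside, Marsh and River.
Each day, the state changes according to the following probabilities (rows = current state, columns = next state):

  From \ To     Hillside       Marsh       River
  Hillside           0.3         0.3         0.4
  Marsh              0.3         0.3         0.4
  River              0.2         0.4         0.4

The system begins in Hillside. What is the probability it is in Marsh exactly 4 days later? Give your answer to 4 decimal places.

Propagate the distribution vector 4 days from Hillside.
After 0 days: (1.0000, 0.0000, 0.0000)
After 1 day: (0.3000, 0.3000, 0.4000)
After 2 days: (0.2600, 0.3400, 0.4000)
After 3 days: (0.2600, 0.3400, 0.4000)
After 4 days: (0.2600, 0.3400, 0.4000)
P(in Marsh after 4 days) = 0.3400

0.3400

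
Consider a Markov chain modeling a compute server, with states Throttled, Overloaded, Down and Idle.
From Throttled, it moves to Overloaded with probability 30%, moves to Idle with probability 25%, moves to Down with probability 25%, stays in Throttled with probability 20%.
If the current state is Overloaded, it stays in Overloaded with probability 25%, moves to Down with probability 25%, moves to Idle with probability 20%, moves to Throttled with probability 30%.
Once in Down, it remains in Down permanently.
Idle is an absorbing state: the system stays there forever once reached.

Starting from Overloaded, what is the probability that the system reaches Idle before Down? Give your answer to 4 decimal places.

Let h(s) be the probability of absorption at Idle starting from transient state s. Then h(Idle) = 1 and h(Down) = 0. By first-step analysis:
h(Throttled) = 0.2·h(Throttled) + 0.3·h(Overloaded) + 0.25·0 + 0.25·1
h(Overloaded) = 0.3·h(Throttled) + 0.25·h(Overloaded) + 0.25·0 + 0.2·1
Solving: h(Throttled) = 0.4853, h(Overloaded) = 0.4608.
Starting from Overloaded, the probability is 0.4608.

0.4608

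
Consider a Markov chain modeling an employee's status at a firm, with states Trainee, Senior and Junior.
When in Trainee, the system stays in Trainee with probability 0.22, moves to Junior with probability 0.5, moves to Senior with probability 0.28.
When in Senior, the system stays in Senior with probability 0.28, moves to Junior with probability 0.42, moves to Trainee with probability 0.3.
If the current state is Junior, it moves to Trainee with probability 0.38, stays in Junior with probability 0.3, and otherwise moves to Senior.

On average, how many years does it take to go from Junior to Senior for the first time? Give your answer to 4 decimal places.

3.2584

Let t(s) be the expected number of years to first reach Senior from state s, with t(Senior) = 0. Conditioning on the first year:
t(Trainee) = 1 + 0.22·t(Trainee) + 0.5·t(Junior)
t(Junior) = 1 + 0.38·t(Trainee) + 0.3·t(Junior)
Solving: t(Trainee) = 3.3708, t(Junior) = 3.2584.
Expected years from Junior to Senior: 3.2584.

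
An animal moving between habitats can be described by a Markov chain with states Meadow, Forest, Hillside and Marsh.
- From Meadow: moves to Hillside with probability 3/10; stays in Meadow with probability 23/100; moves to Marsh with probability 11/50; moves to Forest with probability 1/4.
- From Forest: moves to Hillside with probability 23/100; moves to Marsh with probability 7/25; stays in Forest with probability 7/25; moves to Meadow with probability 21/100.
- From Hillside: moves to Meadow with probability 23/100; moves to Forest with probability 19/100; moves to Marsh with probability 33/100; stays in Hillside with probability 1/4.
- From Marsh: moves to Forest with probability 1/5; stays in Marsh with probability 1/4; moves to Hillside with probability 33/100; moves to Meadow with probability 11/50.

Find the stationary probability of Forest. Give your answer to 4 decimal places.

Let the stationary distribution be π with π = πP and π_1 + π_2 + π_3 + π_4 = 1.
π_1 = 0.23·π_1 + 0.21·π_2 + 0.23·π_3 + 0.22·π_4
π_2 = 0.25·π_1 + 0.28·π_2 + 0.19·π_3 + 0.2·π_4
π_3 = 0.3·π_1 + 0.23·π_2 + 0.25·π_3 + 0.33·π_4
Solving with the normalization constraint gives π = (0.2227, 0.2265, 0.2784, 0.2724).
So the stationary probability of Forest is 0.2265.

0.2265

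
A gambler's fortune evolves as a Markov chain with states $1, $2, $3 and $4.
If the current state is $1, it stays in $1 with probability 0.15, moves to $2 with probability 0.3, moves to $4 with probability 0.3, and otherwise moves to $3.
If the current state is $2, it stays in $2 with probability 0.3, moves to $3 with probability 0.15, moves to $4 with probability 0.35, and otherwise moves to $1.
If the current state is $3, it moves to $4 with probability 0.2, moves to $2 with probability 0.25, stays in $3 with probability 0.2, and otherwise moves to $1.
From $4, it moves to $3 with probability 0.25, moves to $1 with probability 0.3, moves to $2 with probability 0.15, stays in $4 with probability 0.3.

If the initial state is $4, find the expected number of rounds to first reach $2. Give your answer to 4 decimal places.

4.6622

Let t(s) be the expected number of rounds to first reach $2 from state s, with t($2) = 0. Conditioning on the first round:
t($1) = 1 + 0.15·t($1) + 0.25·t($3) + 0.3·t($4)
t($3) = 1 + 0.35·t($1) + 0.2·t($3) + 0.2·t($4)
t($4) = 1 + 0.3·t($1) + 0.25·t($3) + 0.3·t($4)
Solving: t($1) = 4.0541, t($3) = 4.1892, t($4) = 4.6622.
Expected rounds from $4 to $2: 4.6622.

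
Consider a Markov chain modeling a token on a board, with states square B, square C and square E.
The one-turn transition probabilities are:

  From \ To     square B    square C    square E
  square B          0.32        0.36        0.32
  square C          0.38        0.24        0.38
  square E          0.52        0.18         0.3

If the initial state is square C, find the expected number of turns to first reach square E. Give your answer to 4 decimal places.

2.7895

Let t(s) be the expected number of turns to first reach square E from state s, with t(square E) = 0. Conditioning on the first turn:
t(square B) = 1 + 0.32·t(square B) + 0.36·t(square C)
t(square C) = 1 + 0.38·t(square B) + 0.24·t(square C)
Solving: t(square B) = 2.9474, t(square C) = 2.7895.
Expected turns from square C to square E: 2.7895.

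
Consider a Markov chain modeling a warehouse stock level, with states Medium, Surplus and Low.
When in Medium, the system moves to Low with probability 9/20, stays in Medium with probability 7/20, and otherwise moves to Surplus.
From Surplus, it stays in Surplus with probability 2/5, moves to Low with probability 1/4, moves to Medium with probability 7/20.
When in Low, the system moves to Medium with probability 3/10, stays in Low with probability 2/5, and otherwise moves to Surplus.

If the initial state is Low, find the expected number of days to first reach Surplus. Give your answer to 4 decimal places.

3.7255

Let t(s) be the expected number of days to first reach Surplus from state s, with t(Surplus) = 0. Conditioning on the first day:
t(Medium) = 1 + 0.35·t(Medium) + 0.45·t(Low)
t(Low) = 1 + 0.3·t(Medium) + 0.4·t(Low)
Solving: t(Medium) = 4.1176, t(Low) = 3.7255.
Expected days from Low to Surplus: 3.7255.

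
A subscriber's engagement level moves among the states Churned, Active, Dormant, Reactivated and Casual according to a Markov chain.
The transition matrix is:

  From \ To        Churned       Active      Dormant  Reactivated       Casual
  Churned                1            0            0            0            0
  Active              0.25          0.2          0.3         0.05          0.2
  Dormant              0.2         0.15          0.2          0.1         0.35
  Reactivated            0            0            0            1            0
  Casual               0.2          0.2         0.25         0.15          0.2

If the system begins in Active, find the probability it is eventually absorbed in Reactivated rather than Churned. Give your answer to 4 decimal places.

0.2789

Let h(s) be the probability of absorption at Reactivated starting from transient state s. Then h(Reactivated) = 1 and h(Churned) = 0. By first-step analysis:
h(Active) = 0.25·0 + 0.2·h(Active) + 0.3·h(Dormant) + 0.05·1 + 0.2·h(Casual)
h(Dormant) = 0.2·0 + 0.15·h(Active) + 0.2·h(Dormant) + 0.1·1 + 0.35·h(Casual)
h(Casual) = 0.2·0 + 0.2·h(Active) + 0.25·h(Dormant) + 0.15·1 + 0.2·h(Casual)
Solving: h(Active) = 0.2789, h(Dormant) = 0.3357, h(Casual) = 0.3622.
Starting from Active, the probability is 0.2789.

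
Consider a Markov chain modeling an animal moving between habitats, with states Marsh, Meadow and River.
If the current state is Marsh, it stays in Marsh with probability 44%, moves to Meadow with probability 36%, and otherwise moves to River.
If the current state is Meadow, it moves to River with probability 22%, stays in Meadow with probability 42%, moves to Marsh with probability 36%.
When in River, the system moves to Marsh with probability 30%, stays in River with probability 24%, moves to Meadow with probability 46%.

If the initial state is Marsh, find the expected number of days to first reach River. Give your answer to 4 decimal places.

Let t(s) be the expected number of days to first reach River from state s, with t(River) = 0. Conditioning on the first day:
t(Marsh) = 1 + 0.44·t(Marsh) + 0.36·t(Meadow)
t(Meadow) = 1 + 0.36·t(Marsh) + 0.42·t(Meadow)
Solving: t(Marsh) = 4.8156, t(Meadow) = 4.7131.
Expected days from Marsh to River: 4.8156.

4.8156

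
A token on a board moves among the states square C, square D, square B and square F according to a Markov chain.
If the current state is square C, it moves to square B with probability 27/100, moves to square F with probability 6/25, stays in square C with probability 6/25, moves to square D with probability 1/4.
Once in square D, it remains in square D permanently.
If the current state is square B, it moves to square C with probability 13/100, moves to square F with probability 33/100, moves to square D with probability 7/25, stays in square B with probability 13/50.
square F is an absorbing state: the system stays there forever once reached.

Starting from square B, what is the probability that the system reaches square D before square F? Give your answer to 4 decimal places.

Let h(s) be the probability of absorption at square D starting from transient state s. Then h(square D) = 1 and h(square F) = 0. By first-step analysis:
h(square C) = 0.24·h(square C) + 0.25·1 + 0.27·h(square B) + 0.24·0
h(square B) = 0.13·h(square C) + 0.28·1 + 0.26·h(square B) + 0.33·0
Solving: h(square C) = 0.4942, h(square B) = 0.4652.
Starting from square B, the probability is 0.4652.

0.4652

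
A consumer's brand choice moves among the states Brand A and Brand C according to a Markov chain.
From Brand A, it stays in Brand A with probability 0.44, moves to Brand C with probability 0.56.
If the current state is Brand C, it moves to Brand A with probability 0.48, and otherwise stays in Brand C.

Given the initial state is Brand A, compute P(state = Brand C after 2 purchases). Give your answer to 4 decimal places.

Sum over the intermediate state after 1 purchase:
P = P(Brand A→Brand A)·P(Brand A→Brand C) + P(Brand A→Brand C)·P(Brand C→Brand C)
  = 0.44×0.56 + 0.56×0.52
  = 0.2464 + 0.2912 = 0.5376

0.5376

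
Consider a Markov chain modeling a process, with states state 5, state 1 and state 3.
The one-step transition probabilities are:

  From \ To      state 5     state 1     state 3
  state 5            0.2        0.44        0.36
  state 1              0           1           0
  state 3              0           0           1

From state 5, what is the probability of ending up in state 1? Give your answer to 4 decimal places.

Let h(s) be the probability of absorption at state 1 starting from transient state s. Then h(state 1) = 1 and h(state 3) = 0. By first-step analysis:
h(state 5) = 0.2·h(state 5) + 0.44·1 + 0.36·0
Solving: h(state 5) = 0.5500.
Starting from state 5, the probability is 0.5500.

0.5500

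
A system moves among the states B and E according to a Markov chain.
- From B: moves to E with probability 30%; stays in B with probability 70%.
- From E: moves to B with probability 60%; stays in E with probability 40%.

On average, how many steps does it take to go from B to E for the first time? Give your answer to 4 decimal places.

Let t(s) be the expected number of steps to first reach E from state s, with t(E) = 0. Conditioning on the first step:
t(B) = 1 + 0.7·t(B)
Solving: t(B) = 3.3333.
Expected steps from B to E: 3.3333.

3.3333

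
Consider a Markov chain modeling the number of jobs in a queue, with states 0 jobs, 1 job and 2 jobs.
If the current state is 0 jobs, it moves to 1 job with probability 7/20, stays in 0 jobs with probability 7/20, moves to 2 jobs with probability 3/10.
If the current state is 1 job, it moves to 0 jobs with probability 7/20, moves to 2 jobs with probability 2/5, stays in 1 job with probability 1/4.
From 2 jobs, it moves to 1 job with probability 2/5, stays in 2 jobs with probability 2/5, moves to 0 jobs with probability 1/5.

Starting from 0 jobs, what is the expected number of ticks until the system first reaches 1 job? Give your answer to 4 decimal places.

Let t(s) be the expected number of ticks to first reach 1 job from state s, with t(1 job) = 0. Conditioning on the first tick:
t(0 jobs) = 1 + 0.35·t(0 jobs) + 0.3·t(2 jobs)
t(2 jobs) = 1 + 0.2·t(0 jobs) + 0.4·t(2 jobs)
Solving: t(0 jobs) = 2.7273, t(2 jobs) = 2.5758.
Expected ticks from 0 jobs to 1 job: 2.7273.

2.7273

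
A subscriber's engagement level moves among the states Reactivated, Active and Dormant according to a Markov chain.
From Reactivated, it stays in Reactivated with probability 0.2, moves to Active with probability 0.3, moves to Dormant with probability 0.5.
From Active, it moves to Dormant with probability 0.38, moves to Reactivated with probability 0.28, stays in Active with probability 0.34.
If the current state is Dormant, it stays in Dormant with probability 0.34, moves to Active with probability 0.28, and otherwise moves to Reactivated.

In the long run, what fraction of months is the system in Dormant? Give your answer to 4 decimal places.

0.3996

Let the stationary distribution be π with π = πP and π_1 + π_2 + π_3 = 1.
π_1 = 0.2·π_1 + 0.28·π_2 + 0.38·π_3
π_2 = 0.3·π_1 + 0.34·π_2 + 0.28·π_3
Solving with the normalization constraint gives π = (0.2963, 0.3042, 0.3996).
So the stationary probability of Dormant is 0.3996.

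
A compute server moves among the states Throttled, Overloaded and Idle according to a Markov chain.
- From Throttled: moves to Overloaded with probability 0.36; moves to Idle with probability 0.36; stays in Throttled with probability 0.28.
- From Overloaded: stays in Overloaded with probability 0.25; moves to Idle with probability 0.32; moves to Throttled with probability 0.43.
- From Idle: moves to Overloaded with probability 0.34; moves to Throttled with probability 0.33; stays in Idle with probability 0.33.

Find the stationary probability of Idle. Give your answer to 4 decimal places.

0.3372

Let the stationary distribution be π with π = πP and π_1 + π_2 + π_3 = 1.
π_1 = 0.28·π_1 + 0.43·π_2 + 0.33·π_3
π_2 = 0.36·π_1 + 0.25·π_2 + 0.34·π_3
Solving with the normalization constraint gives π = (0.3446, 0.3182, 0.3372).
So the stationary probability of Idle is 0.3372.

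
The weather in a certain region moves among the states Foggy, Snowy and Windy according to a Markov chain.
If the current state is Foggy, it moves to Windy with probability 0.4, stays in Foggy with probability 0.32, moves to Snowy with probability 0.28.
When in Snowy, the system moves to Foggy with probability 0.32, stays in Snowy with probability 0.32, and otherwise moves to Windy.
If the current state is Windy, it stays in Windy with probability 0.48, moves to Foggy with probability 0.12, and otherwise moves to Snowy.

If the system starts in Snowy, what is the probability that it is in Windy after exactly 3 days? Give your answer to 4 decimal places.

Propagate the distribution vector 3 days from Snowy.
After 0 days: (0.0000, 1.0000, 0.0000)
After 1 day: (0.3200, 0.3200, 0.3600)
After 2 days: (0.2480, 0.3360, 0.4160)
After 3 days: (0.2368, 0.3434, 0.4198)
P(in Windy after 3 days) = 0.4198

0.4198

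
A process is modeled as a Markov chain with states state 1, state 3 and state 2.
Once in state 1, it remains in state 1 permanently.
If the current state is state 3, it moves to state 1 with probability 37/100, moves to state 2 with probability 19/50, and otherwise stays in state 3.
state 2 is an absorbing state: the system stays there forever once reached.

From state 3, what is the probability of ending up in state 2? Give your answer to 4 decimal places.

Let h(s) be the probability of absorption at state 2 starting from transient state s. Then h(state 2) = 1 and h(state 1) = 0. By first-step analysis:
h(state 3) = 0.37·0 + 0.25·h(state 3) + 0.38·1
Solving: h(state 3) = 0.5067.
Starting from state 3, the probability is 0.5067.

0.5067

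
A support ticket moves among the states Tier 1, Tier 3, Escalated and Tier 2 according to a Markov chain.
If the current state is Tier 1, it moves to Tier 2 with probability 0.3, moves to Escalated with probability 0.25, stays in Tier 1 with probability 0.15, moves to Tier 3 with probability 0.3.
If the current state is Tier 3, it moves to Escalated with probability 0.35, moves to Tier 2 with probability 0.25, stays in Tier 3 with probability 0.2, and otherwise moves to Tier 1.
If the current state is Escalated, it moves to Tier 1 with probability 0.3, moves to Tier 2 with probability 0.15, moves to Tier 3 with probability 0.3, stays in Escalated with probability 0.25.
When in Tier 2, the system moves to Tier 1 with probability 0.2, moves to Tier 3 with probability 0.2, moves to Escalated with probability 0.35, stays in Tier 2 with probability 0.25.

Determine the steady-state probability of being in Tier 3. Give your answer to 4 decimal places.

0.2517

Let the stationary distribution be π with π = πP and π_1 + π_2 + π_3 + π_4 = 1.
π_1 = 0.15·π_1 + 0.2·π_2 + 0.3·π_3 + 0.2·π_4
π_2 = 0.3·π_1 + 0.2·π_2 + 0.3·π_3 + 0.2·π_4
π_3 = 0.25·π_1 + 0.35·π_2 + 0.25·π_3 + 0.35·π_4
Solving with the normalization constraint gives π = (0.2189, 0.2517, 0.2983, 0.2311).
So the stationary probability of Tier 3 is 0.2517.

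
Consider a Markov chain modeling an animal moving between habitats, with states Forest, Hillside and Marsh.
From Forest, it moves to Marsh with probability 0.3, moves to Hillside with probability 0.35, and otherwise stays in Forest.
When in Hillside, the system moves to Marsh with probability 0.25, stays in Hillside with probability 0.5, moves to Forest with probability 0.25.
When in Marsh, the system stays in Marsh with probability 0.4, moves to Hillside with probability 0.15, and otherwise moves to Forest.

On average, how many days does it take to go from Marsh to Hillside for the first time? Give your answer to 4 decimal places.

4.3137

Let t(s) be the expected number of days to first reach Hillside from state s, with t(Hillside) = 0. Conditioning on the first day:
t(Forest) = 1 + 0.35·t(Forest) + 0.3·t(Marsh)
t(Marsh) = 1 + 0.45·t(Forest) + 0.4·t(Marsh)
Solving: t(Forest) = 3.5294, t(Marsh) = 4.3137.
Expected days from Marsh to Hillside: 4.3137.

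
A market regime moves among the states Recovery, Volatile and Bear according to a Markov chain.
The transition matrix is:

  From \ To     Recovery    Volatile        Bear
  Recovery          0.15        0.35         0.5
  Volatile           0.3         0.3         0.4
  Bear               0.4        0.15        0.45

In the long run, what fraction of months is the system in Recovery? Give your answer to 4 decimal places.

Let the stationary distribution be π with π = πP and π_1 + π_2 + π_3 = 1.
π_1 = 0.15·π_1 + 0.3·π_2 + 0.4·π_3
π_2 = 0.35·π_1 + 0.3·π_2 + 0.15·π_3
Solving with the normalization constraint gives π = (0.3002, 0.2471, 0.4527).
So the stationary probability of Recovery is 0.3002.

0.3002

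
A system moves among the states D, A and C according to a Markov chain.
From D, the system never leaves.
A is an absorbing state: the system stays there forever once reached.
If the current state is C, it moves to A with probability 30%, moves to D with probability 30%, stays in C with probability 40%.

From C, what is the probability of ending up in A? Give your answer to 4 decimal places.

0.5000

Let h(s) be the probability of absorption at A starting from transient state s. Then h(A) = 1 and h(D) = 0. By first-step analysis:
h(C) = 0.3·0 + 0.3·1 + 0.4·h(C)
Solving: h(C) = 0.5000.
Starting from C, the probability is 0.5000.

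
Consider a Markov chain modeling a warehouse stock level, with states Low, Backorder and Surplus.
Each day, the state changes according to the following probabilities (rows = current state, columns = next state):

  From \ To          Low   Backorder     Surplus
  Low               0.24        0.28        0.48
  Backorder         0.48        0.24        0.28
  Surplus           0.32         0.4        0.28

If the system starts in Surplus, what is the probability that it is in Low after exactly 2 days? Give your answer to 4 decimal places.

0.3584

Sum over the intermediate state after 1 day:
P = P(Surplus→Low)·P(Low→Low) + P(Surplus→Backorder)·P(Backorder→Low) + P(Surplus→Surplus)·P(Surplus→Low)
  = 0.32×0.24 + 0.4×0.48 + 0.28×0.32
  = 0.0768 + 0.1920 + 0.0896 = 0.3584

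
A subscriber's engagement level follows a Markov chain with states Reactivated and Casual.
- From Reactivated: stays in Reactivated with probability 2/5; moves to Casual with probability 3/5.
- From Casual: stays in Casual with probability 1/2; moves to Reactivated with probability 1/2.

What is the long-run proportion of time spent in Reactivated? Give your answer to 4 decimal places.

Let the stationary distribution be π with π = πP and π_1 + π_2 = 1.
π_1 = 0.4·π_1 + 0.5·π_2
Solving with the normalization constraint gives π = (0.4545, 0.5455).
So the stationary probability of Reactivated is 0.4545.

0.4545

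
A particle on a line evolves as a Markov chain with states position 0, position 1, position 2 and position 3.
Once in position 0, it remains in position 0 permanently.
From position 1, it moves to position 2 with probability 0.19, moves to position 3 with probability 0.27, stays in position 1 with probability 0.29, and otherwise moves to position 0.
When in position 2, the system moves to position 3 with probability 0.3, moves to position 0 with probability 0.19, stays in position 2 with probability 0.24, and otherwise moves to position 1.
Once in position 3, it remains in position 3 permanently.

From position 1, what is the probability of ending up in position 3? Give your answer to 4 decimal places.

Let h(s) be the probability of absorption at position 3 starting from transient state s. Then h(position 3) = 1 and h(position 0) = 0. By first-step analysis:
h(position 1) = 0.25·0 + 0.29·h(position 1) + 0.19·h(position 2) + 0.27·1
h(position 2) = 0.19·0 + 0.27·h(position 1) + 0.24·h(position 2) + 0.3·1
Solving: h(position 1) = 0.5370, h(position 2) = 0.5855.
Starting from position 1, the probability is 0.5370.

0.5370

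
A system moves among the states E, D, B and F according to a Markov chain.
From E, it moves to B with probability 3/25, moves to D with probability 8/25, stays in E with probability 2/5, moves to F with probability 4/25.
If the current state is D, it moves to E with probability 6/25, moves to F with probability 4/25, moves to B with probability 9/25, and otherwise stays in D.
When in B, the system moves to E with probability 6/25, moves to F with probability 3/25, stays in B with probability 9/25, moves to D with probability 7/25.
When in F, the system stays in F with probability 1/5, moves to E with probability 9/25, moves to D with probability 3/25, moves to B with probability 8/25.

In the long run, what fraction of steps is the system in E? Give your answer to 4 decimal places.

0.3079

Let the stationary distribution be π with π = πP and π_1 + π_2 + π_3 + π_4 = 1.
π_1 = 0.4·π_1 + 0.24·π_2 + 0.24·π_3 + 0.36·π_4
π_2 = 0.32·π_1 + 0.24·π_2 + 0.28·π_3 + 0.12·π_4
π_3 = 0.12·π_1 + 0.36·π_2 + 0.36·π_3 + 0.32·π_4
Solving with the normalization constraint gives π = (0.3079, 0.2572, 0.2799, 0.1550).
So the stationary probability of E is 0.3079.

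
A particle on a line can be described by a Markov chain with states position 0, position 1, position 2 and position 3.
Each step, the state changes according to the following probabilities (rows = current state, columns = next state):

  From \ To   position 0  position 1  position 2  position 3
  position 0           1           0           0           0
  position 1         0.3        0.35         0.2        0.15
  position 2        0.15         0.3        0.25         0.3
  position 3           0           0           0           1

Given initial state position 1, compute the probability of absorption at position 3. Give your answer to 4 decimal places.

Let h(s) be the probability of absorption at position 3 starting from transient state s. Then h(position 3) = 1 and h(position 0) = 0. By first-step analysis:
h(position 1) = 0.3·0 + 0.35·h(position 1) + 0.2·h(position 2) + 0.15·1
h(position 2) = 0.15·0 + 0.3·h(position 1) + 0.25·h(position 2) + 0.3·1
Solving: h(position 1) = 0.4035, h(position 2) = 0.5614.
Starting from position 1, the probability is 0.4035.

0.4035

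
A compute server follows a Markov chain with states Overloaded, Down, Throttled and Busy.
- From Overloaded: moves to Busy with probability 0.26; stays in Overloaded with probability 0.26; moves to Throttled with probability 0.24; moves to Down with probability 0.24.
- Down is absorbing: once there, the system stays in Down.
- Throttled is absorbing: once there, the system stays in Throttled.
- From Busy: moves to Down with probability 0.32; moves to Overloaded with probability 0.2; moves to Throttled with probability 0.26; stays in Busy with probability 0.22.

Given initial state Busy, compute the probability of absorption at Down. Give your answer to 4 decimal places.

0.5423

Let h(s) be the probability of absorption at Down starting from transient state s. Then h(Down) = 1 and h(Throttled) = 0. By first-step analysis:
h(Overloaded) = 0.26·h(Overloaded) + 0.24·1 + 0.24·0 + 0.26·h(Busy)
h(Busy) = 0.2·h(Overloaded) + 0.32·1 + 0.26·0 + 0.22·h(Busy)
Solving: h(Overloaded) = 0.5149, h(Busy) = 0.5423.
Starting from Busy, the probability is 0.5423.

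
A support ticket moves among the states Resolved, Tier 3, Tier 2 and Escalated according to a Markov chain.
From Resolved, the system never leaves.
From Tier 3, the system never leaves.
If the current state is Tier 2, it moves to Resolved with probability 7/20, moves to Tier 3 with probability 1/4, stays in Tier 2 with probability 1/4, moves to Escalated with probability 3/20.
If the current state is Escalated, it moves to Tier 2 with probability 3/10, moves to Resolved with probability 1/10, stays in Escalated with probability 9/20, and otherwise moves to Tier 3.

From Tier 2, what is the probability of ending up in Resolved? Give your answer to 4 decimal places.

0.5646

Let h(s) be the probability of absorption at Resolved starting from transient state s. Then h(Resolved) = 1 and h(Tier 3) = 0. By first-step analysis:
h(Tier 2) = 0.35·1 + 0.25·0 + 0.25·h(Tier 2) + 0.15·h(Escalated)
h(Escalated) = 0.1·1 + 0.15·0 + 0.3·h(Tier 2) + 0.45·h(Escalated)
Solving: h(Tier 2) = 0.5646, h(Escalated) = 0.4898.
Starting from Tier 2, the probability is 0.5646.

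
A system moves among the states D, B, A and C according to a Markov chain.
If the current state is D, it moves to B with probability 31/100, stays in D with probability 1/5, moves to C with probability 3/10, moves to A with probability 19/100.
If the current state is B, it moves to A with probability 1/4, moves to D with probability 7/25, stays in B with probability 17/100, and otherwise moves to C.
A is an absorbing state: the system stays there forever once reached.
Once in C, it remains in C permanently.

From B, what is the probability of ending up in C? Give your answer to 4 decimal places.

Let h(s) be the probability of absorption at C starting from transient state s. Then h(C) = 1 and h(A) = 0. By first-step analysis:
h(D) = 0.2·h(D) + 0.31·h(B) + 0.19·0 + 0.3·1
h(B) = 0.28·h(D) + 0.17·h(B) + 0.25·0 + 0.3·1
Solving: h(D) = 0.5925, h(B) = 0.5613.
Starting from B, the probability is 0.5613.

0.5613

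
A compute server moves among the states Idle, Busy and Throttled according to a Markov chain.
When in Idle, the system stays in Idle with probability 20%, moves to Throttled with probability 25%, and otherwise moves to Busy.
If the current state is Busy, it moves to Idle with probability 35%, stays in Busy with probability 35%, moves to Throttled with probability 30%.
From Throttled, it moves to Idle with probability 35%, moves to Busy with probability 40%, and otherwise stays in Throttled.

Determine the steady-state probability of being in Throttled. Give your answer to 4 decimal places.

Let the stationary distribution be π with π = πP and π_1 + π_2 + π_3 = 1.
π_1 = 0.2·π_1 + 0.35·π_2 + 0.35·π_3
π_2 = 0.55·π_1 + 0.35·π_2 + 0.4·π_3
Solving with the normalization constraint gives π = (0.3043, 0.4244, 0.2712).
So the stationary probability of Throttled is 0.2712.

0.2712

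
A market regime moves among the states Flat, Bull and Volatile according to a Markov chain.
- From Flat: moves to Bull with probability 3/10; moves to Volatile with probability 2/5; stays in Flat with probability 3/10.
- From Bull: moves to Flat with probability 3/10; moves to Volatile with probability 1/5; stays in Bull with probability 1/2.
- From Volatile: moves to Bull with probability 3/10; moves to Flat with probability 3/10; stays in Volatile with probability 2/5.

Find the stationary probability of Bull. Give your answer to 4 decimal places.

0.3750

Let the stationary distribution be π with π = πP and π_1 + π_2 + π_3 = 1.
π_1 = 0.3·π_1 + 0.3·π_2 + 0.3·π_3
π_2 = 0.3·π_1 + 0.5·π_2 + 0.3·π_3
Solving with the normalization constraint gives π = (0.3000, 0.3750, 0.3250).
So the stationary probability of Bull is 0.3750.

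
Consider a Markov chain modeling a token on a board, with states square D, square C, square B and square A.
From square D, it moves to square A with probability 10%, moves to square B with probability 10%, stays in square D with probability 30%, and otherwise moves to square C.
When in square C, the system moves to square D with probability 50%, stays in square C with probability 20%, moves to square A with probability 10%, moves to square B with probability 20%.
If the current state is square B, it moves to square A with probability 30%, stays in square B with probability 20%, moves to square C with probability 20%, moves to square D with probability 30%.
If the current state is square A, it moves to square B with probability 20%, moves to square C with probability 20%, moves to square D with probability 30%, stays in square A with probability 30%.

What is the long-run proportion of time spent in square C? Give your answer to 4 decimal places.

Let the stationary distribution be π with π = πP and π_1 + π_2 + π_3 + π_4 = 1.
π_1 = 0.3·π_1 + 0.5·π_2 + 0.3·π_3 + 0.3·π_4
π_2 = 0.5·π_1 + 0.2·π_2 + 0.2·π_3 + 0.2·π_4
π_3 = 0.1·π_1 + 0.2·π_2 + 0.2·π_3 + 0.2·π_4
Solving with the normalization constraint gives π = (0.3617, 0.3085, 0.1638, 0.1660).
So the stationary probability of square C is 0.3085.

0.3085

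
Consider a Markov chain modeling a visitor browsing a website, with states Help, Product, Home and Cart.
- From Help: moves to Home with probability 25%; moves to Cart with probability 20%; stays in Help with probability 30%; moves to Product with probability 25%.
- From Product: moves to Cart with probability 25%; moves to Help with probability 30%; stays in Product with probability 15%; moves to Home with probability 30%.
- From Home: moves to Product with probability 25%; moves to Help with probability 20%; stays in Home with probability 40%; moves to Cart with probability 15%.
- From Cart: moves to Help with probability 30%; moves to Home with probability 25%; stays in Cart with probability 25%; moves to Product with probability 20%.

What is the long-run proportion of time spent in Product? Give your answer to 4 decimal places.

Let the stationary distribution be π with π = πP and π_1 + π_2 + π_3 + π_4 = 1.
π_1 = 0.3·π_1 + 0.3·π_2 + 0.2·π_3 + 0.3·π_4
π_2 = 0.25·π_1 + 0.15·π_2 + 0.25·π_3 + 0.2·π_4
π_3 = 0.25·π_1 + 0.3·π_2 + 0.4·π_3 + 0.25·π_4
Solving with the normalization constraint gives π = (0.2693, 0.2179, 0.3069, 0.2058).
So the stationary probability of Product is 0.2179.

0.2179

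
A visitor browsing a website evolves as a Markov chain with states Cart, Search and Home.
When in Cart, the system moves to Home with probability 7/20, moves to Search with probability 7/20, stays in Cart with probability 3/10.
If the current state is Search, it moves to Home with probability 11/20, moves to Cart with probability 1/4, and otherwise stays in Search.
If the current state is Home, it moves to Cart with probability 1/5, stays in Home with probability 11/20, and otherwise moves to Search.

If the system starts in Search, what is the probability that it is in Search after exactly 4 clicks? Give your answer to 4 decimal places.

0.2607

Propagate the distribution vector 4 clicks from Search.
After 0 clicks: (0.0000, 1.0000, 0.0000)
After 1 click: (0.2500, 0.2000, 0.5500)
After 2 clicks: (0.2350, 0.2650, 0.5000)
After 3 clicks: (0.2368, 0.2603, 0.5030)
After 4 clicks: (0.2367, 0.2607, 0.5027)
P(in Search after 4 clicks) = 0.2607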